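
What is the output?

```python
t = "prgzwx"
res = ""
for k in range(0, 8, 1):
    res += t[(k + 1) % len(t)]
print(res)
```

rgzwxprg

k=0: add t[1]='r' → 'r'
k=1: add t[2]='g' → 'rg'
k=2: add t[3]='z' → 'rgz'
k=3: add t[4]='w' → 'rgzw'
k=4: add t[5]='x' → 'rgzwx'
k=5: add t[0]='p' → 'rgzwxp'
k=6: add t[1]='r' → 'rgzwxpr'
k=7: add t[2]='g' → 'rgzwxprg'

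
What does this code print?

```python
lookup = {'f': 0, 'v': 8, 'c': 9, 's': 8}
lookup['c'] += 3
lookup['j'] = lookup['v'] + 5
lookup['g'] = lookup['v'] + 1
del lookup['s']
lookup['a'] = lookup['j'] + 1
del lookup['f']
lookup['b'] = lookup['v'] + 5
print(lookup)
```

lookup['c'] = 9+3 = 12 → {'f': 0, 'v': 8, 'c': 12, 's': 8}
lookup['j'] = lookup['v']+5 = 13 → {'f': 0, 'v': 8, 'c': 12, 's': 8, 'j': 13}
lookup['g'] = lookup['v']+1 = 9 → {'f': 0, 'v': 8, 'c': 12, 's': 8, 'j': 13, 'g': 9}
del 's' → {'f': 0, 'v': 8, 'c': 12, 'j': 13, 'g': 9}
lookup['a'] = lookup['j']+1 = 14 → {'f': 0, 'v': 8, 'c': 12, 'j': 13, 'g': 9, 'a': 14}
del 'f' → {'v': 8, 'c': 12, 'j': 13, 'g': 9, 'a': 14}
lookup['b'] = lookup['v']+5 = 13 → {'v': 8, 'c': 12, 'j': 13, 'g': 9, 'a': 14, 'b': 13}

{'v': 8, 'c': 12, 'j': 13, 'g': 9, 'a': 14, 'b': 13}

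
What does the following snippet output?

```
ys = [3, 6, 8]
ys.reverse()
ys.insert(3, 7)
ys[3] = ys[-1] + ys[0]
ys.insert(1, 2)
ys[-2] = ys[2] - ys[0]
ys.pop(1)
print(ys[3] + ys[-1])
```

reverse → [8, 6, 3]
insert 7 at 3 → [8, 6, 3, 7]
ys[3] = ys[-1]+ys[0] = 7+8 = 15 → [8, 6, 3, 15]
insert 2 at 1 → [8, 2, 6, 3, 15]
ys[-2] = ys[2]-ys[0] = 6-8 = -2 → [8, 2, 6, -2, 15]
pop(1) removes 2 → [8, 6, -2, 15]
ys[3]+ys[-1] = 15+15 = 30

30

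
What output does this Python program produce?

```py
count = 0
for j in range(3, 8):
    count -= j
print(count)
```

-25

j=3: count = 0-3 = -3
j=4: count = (-3)-4 = -7
j=5: count = (-7)-5 = -12
j=6: count = (-12)-6 = -18
j=7: count = (-18)-7 = -25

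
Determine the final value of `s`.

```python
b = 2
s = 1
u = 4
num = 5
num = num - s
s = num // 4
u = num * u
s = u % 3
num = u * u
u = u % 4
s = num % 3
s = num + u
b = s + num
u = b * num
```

256

num = 5-1 = 4
s = 4//4 = 1
u = 4*4 = 16
s = 16%3 = 1
num = 16*16 = 256
u = 16%4 = 0
s = 256%3 = 1
s = 256+0 = 256
b = 256+256 = 512
u = 512*256 = 131072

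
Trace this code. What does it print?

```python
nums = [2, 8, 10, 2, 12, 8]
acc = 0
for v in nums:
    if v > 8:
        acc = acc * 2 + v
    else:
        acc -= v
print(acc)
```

-20

v=2: not >8, acc = 0-2 = -2
v=8: not >8, acc = (-2)-8 = -10
v=10: >8, acc = (-10)*2+10 = -10
v=2: not >8, acc = (-10)-2 = -12
v=12: >8, acc = (-12)*2+12 = -12
v=8: not >8, acc = (-12)-8 = -20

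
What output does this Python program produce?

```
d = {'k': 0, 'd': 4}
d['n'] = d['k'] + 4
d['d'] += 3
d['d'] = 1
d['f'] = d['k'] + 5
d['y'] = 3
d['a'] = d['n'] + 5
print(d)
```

{'k': 0, 'd': 1, 'n': 4, 'f': 5, 'y': 3, 'a': 9}

d['n'] = d['k']+4 = 4 → {'k': 0, 'd': 4, 'n': 4}
d['d'] = 4+3 = 7 → {'k': 0, 'd': 7, 'n': 4}
d['d'] = 1 → {'k': 0, 'd': 1, 'n': 4}
d['f'] = d['k']+5 = 5 → {'k': 0, 'd': 1, 'n': 4, 'f': 5}
d['y'] = 3 → {'k': 0, 'd': 1, 'n': 4, 'f': 5, 'y': 3}
d['a'] = d['n']+5 = 9 → {'k': 0, 'd': 1, 'n': 4, 'f': 5, 'y': 3, 'a': 9}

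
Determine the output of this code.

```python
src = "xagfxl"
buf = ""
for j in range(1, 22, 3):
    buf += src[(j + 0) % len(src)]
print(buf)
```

axaxaxa

j=1: add src[1]='a' → 'a'
j=4: add src[4]='x' → 'ax'
j=7: add src[1]='a' → 'axa'
j=10: add src[4]='x' → 'axax'
j=13: add src[1]='a' → 'axaxa'
j=16: add src[4]='x' → 'axaxax'
j=19: add src[1]='a' → 'axaxaxa'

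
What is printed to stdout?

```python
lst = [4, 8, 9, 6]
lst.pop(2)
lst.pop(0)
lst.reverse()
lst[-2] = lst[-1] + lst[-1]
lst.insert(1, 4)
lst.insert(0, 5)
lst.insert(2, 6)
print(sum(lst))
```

pop(2) removes 9 → [4, 8, 6]
pop(0) removes 4 → [8, 6]
reverse → [6, 8]
lst[-2] = lst[-1]+lst[-1] = 8+8 = 16 → [16, 8]
insert 4 at 1 → [16, 4, 8]
insert 5 at 0 → [5, 16, 4, 8]
insert 6 at 2 → [5, 16, 6, 4, 8]
sum = 39

39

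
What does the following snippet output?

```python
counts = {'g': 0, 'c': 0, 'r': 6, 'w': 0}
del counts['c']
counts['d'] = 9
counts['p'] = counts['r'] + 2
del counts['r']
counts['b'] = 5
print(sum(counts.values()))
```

22

del 'c' → {'g': 0, 'r': 6, 'w': 0}
counts['d'] = 9 → {'g': 0, 'r': 6, 'w': 0, 'd': 9}
counts['p'] = counts['r']+2 = 8 → {'g': 0, 'r': 6, 'w': 0, 'd': 9, 'p': 8}
del 'r' → {'g': 0, 'w': 0, 'd': 9, 'p': 8}
counts['b'] = 5 → {'g': 0, 'w': 0, 'd': 9, 'p': 8, 'b': 5}
sum of values = 22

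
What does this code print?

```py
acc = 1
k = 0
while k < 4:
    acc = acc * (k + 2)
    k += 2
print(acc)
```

k=0: acc = 1*2 = 2
k=2: acc = 2*4 = 8

8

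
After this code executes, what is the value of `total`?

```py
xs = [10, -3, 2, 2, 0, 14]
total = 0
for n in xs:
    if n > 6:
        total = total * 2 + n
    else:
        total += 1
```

42

n=10: >6, total = 0*2+10 = 10
n=-3: not >6, total = 10+1 = 11
n=2: not >6, total = 11+1 = 12
n=2: not >6, total = 12+1 = 13
n=0: not >6, total = 13+1 = 14
n=14: >6, total = 14*2+14 = 42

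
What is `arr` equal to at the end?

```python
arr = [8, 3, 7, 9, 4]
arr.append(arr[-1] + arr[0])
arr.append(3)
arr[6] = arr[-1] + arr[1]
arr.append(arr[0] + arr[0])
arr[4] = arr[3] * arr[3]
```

append arr[-1]+arr[0] = 4+8 = 12 → [8, 3, 7, 9, 4, 12]
append 3 → [8, 3, 7, 9, 4, 12, 3]
arr[6] = arr[-1]+arr[1] = 3+3 = 6 → [8, 3, 7, 9, 4, 12, 6]
append arr[0]+arr[0] = 8+8 = 16 → [8, 3, 7, 9, 4, 12, 6, 16]
arr[4] = arr[3]*arr[3] = 9*9 = 81 → [8, 3, 7, 9, 81, 12, 6, 16]

[8, 3, 7, 9, 81, 12, 6, 16]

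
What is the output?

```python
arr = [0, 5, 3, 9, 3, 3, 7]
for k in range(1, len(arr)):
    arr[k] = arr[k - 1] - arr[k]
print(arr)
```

[0, -5, -8, -17, -20, -23, -30]

k=1: arr[1] = 0-5 = -5 → [0, -5, 3, 9, 3, 3, 7]
k=2: arr[2] = (-5)-3 = -8 → [0, -5, -8, 9, 3, 3, 7]
k=3: arr[3] = (-8)-9 = -17 → [0, -5, -8, -17, 3, 3, 7]
k=4: arr[4] = (-17)-3 = -20 → [0, -5, -8, -17, -20, 3, 7]
k=5: arr[5] = (-20)-3 = -23 → [0, -5, -8, -17, -20, -23, 7]
k=6: arr[6] = (-23)-7 = -30 → [0, -5, -8, -17, -20, -23, -30]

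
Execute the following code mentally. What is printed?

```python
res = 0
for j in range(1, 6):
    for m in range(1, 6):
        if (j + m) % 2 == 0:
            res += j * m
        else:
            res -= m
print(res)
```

j=1,m=1: even sum, res = 0+1 = 1
j=1,m=2: odd sum, res = 1-2 = -1
j=1,m=3: even sum, res = (-1)+3 = 2
j=1,m=4: odd sum, res = 2-4 = -2
j=1,m=5: even sum, res = (-2)+5 = 3
j=2,m=1: odd sum, res = 3-1 = 2
j=2,m=2: even sum, res = 2+4 = 6
j=2,m=3: odd sum, res = 6-3 = 3
j=2,m=4: even sum, res = 3+8 = 11
j=2,m=5: odd sum, res = 11-5 = 6
j=3,m=1: even sum, res = 6+3 = 9
j=3,m=2: odd sum, res = 9-2 = 7
j=3,m=3: even sum, res = 7+9 = 16
j=3,m=4: odd sum, res = 16-4 = 12
j=3,m=5: even sum, res = 12+15 = 27
j=4,m=1: odd sum, res = 27-1 = 26
j=4,m=2: even sum, res = 26+8 = 34
j=4,m=3: odd sum, res = 34-3 = 31
j=4,m=4: even sum, res = 31+16 = 47
j=4,m=5: odd sum, res = 47-5 = 42
j=5,m=1: even sum, res = 42+5 = 47
j=5,m=2: odd sum, res = 47-2 = 45
j=5,m=3: even sum, res = 45+15 = 60
j=5,m=4: odd sum, res = 60-4 = 56
j=5,m=5: even sum, res = 56+25 = 81

81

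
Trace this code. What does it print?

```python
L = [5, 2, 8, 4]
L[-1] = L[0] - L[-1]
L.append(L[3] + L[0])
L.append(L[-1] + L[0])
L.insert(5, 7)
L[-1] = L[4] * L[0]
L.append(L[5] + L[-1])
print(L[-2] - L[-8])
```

25

L[-1] = L[0]-L[-1] = 5-4 = 1 → [5, 2, 8, 1]
append L[3]+L[0] = 1+5 = 6 → [5, 2, 8, 1, 6]
append L[-1]+L[0] = 6+5 = 11 → [5, 2, 8, 1, 6, 11]
insert 7 at 5 → [5, 2, 8, 1, 6, 7, 11]
L[-1] = L[4]*L[0] = 6*5 = 30 → [5, 2, 8, 1, 6, 7, 30]
append L[5]+L[-1] = 7+30 = 37 → [5, 2, 8, 1, 6, 7, 30, 37]
L[-2]-L[-8] = 30-5 = 25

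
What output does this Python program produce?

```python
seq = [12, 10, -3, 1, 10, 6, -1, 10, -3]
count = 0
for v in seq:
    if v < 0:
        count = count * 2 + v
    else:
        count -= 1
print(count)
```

-47

v=12: not <0, count = 0-1 = -1
v=10: not <0, count = (-1)-1 = -2
v=-3: <0, count = (-2)*2+(-3) = -7
v=1: not <0, count = (-7)-1 = -8
v=10: not <0, count = (-8)-1 = -9
v=6: not <0, count = (-9)-1 = -10
v=-1: <0, count = (-10)*2+(-1) = -21
v=10: not <0, count = (-21)-1 = -22
v=-3: <0, count = (-22)*2+(-3) = -47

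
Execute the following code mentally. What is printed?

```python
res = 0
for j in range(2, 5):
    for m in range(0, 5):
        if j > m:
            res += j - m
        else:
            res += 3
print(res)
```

37

j=2,m=0: 2>0, res = 0+2 = 2
j=2,m=1: 2>1, res = 2+1 = 3
j=2,m=2: not 2>2, res = 3+3 = 6
j=2,m=3: not 2>3, res = 6+3 = 9
j=2,m=4: not 2>4, res = 9+3 = 12
j=3,m=0: 3>0, res = 12+3 = 15
j=3,m=1: 3>1, res = 15+2 = 17
j=3,m=2: 3>2, res = 17+1 = 18
j=3,m=3: not 3>3, res = 18+3 = 21
j=3,m=4: not 3>4, res = 21+3 = 24
j=4,m=0: 4>0, res = 24+4 = 28
j=4,m=1: 4>1, res = 28+3 = 31
j=4,m=2: 4>2, res = 31+2 = 33
j=4,m=3: 4>3, res = 33+1 = 34
j=4,m=4: not 4>4, res = 34+3 = 37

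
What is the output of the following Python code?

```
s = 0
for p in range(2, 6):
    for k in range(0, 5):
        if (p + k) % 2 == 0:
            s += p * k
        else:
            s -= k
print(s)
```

p=2,k=0: even sum, s = 0+0 = 0
p=2,k=1: odd sum, s = 0-1 = -1
p=2,k=2: even sum, s = (-1)+4 = 3
p=2,k=3: odd sum, s = 3-3 = 0
p=2,k=4: even sum, s = 0+8 = 8
p=3,k=0: odd sum, s = 8-0 = 8
p=3,k=1: even sum, s = 8+3 = 11
p=3,k=2: odd sum, s = 11-2 = 9
p=3,k=3: even sum, s = 9+9 = 18
p=3,k=4: odd sum, s = 18-4 = 14
p=4,k=0: even sum, s = 14+0 = 14
p=4,k=1: odd sum, s = 14-1 = 13
p=4,k=2: even sum, s = 13+8 = 21
p=4,k=3: odd sum, s = 21-3 = 18
p=4,k=4: even sum, s = 18+16 = 34
p=5,k=0: odd sum, s = 34-0 = 34
p=5,k=1: even sum, s = 34+5 = 39
p=5,k=2: odd sum, s = 39-2 = 37
p=5,k=3: even sum, s = 37+15 = 52
p=5,k=4: odd sum, s = 52-4 = 48

48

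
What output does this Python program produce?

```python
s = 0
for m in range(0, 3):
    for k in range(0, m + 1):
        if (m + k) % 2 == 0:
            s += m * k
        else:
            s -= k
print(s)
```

m=0,k=0: even sum, s = 0+0 = 0
m=1,k=0: odd sum, s = 0-0 = 0
m=1,k=1: even sum, s = 0+1 = 1
m=2,k=0: even sum, s = 1+0 = 1
m=2,k=1: odd sum, s = 1-1 = 0
m=2,k=2: even sum, s = 0+4 = 4

4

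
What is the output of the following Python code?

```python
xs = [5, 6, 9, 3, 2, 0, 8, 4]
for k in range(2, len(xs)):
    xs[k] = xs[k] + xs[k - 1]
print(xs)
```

[5, 6, 15, 18, 20, 20, 28, 32]

k=2: xs[2] = 9+6 = 15 → [5, 6, 15, 3, 2, 0, 8, 4]
k=3: xs[3] = 3+15 = 18 → [5, 6, 15, 18, 2, 0, 8, 4]
k=4: xs[4] = 2+18 = 20 → [5, 6, 15, 18, 20, 0, 8, 4]
k=5: xs[5] = 0+20 = 20 → [5, 6, 15, 18, 20, 20, 8, 4]
k=6: xs[6] = 8+20 = 28 → [5, 6, 15, 18, 20, 20, 28, 4]
k=7: xs[7] = 4+28 = 32 → [5, 6, 15, 18, 20, 20, 28, 32]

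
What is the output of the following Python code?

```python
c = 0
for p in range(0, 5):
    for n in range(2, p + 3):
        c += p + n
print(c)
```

p=0,n=2: c = 0+2 = 2
p=1,n=2: c = 2+3 = 5
p=1,n=3: c = 5+4 = 9
p=2,n=2: c = 9+4 = 13
p=2,n=3: c = 13+5 = 18
p=2,n=4: c = 18+6 = 24
p=3,n=2: c = 24+5 = 29
p=3,n=3: c = 29+6 = 35
p=3,n=4: c = 35+7 = 42
p=3,n=5: c = 42+8 = 50
p=4,n=2: c = 50+6 = 56
p=4,n=3: c = 56+7 = 63
p=4,n=4: c = 63+8 = 71
p=4,n=5: c = 71+9 = 80
p=4,n=6: c = 80+10 = 90

90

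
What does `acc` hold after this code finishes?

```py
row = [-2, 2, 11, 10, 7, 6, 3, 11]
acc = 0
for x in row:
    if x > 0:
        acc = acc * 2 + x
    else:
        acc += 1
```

x=-2: not >0, acc = 0+1 = 1
x=2: >0, acc = 1*2+2 = 4
x=11: >0, acc = 4*2+11 = 19
x=10: >0, acc = 19*2+10 = 48
x=7: >0, acc = 48*2+7 = 103
x=6: >0, acc = 103*2+6 = 212
x=3: >0, acc = 212*2+3 = 427
x=11: >0, acc = 427*2+11 = 865

865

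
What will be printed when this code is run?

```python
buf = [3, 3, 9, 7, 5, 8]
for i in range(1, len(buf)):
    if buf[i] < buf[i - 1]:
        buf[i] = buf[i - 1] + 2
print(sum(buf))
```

54

i=1: 3>=3, unchanged → [3, 3, 9, 7, 5, 8]
i=2: 9>=3, unchanged → [3, 3, 9, 7, 5, 8]
i=3: 7<9, buf[3] = 9+2 = 11 → [3, 3, 9, 11, 5, 8]
i=4: 5<11, buf[4] = 11+2 = 13 → [3, 3, 9, 11, 13, 8]
i=5: 8<13, buf[5] = 13+2 = 15 → [3, 3, 9, 11, 13, 15]
sum = 54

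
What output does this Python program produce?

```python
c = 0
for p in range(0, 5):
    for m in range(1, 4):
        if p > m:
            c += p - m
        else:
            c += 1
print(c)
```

19

p=0,m=1: not 0>1, c = 0+1 = 1
p=0,m=2: not 0>2, c = 1+1 = 2
p=0,m=3: not 0>3, c = 2+1 = 3
p=1,m=1: not 1>1, c = 3+1 = 4
p=1,m=2: not 1>2, c = 4+1 = 5
p=1,m=3: not 1>3, c = 5+1 = 6
p=2,m=1: 2>1, c = 6+1 = 7
p=2,m=2: not 2>2, c = 7+1 = 8
p=2,m=3: not 2>3, c = 8+1 = 9
p=3,m=1: 3>1, c = 9+2 = 11
p=3,m=2: 3>2, c = 11+1 = 12
p=3,m=3: not 3>3, c = 12+1 = 13
p=4,m=1: 4>1, c = 13+3 = 16
p=4,m=2: 4>2, c = 16+2 = 18
p=4,m=3: 4>3, c = 18+1 = 19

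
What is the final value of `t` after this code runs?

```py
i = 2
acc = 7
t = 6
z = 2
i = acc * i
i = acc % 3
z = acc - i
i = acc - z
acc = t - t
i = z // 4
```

i = 7*2 = 14
i = 7%3 = 1
z = 7-1 = 6
i = 7-6 = 1
acc = 6-6 = 0
i = 6//4 = 1

6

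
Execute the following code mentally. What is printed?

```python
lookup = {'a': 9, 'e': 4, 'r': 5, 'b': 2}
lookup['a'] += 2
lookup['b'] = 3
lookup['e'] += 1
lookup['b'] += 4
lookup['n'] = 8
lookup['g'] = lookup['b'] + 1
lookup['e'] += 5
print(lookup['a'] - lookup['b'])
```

4

lookup['a'] = 9+2 = 11 → {'a': 11, 'e': 4, 'r': 5, 'b': 2}
lookup['b'] = 3 → {'a': 11, 'e': 4, 'r': 5, 'b': 3}
lookup['e'] = 4+1 = 5 → {'a': 11, 'e': 5, 'r': 5, 'b': 3}
lookup['b'] = 3+4 = 7 → {'a': 11, 'e': 5, 'r': 5, 'b': 7}
lookup['n'] = 8 → {'a': 11, 'e': 5, 'r': 5, 'b': 7, 'n': 8}
lookup['g'] = lookup['b']+1 = 8 → {'a': 11, 'e': 5, 'r': 5, 'b': 7, 'n': 8, 'g': 8}
lookup['e'] = 5+5 = 10 → {'a': 11, 'e': 10, 'r': 5, 'b': 7, 'n': 8, 'g': 8}
lookup['a']-lookup['b'] = 11-7 = 4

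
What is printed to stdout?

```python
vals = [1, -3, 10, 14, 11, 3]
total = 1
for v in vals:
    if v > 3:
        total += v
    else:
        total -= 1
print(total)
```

v=1: not >3, total = 1-1 = 0
v=-3: not >3, total = 0-1 = -1
v=10: >3, total = (-1)+10 = 9
v=14: >3, total = 9+14 = 23
v=11: >3, total = 23+11 = 34
v=3: not >3, total = 34-1 = 33

33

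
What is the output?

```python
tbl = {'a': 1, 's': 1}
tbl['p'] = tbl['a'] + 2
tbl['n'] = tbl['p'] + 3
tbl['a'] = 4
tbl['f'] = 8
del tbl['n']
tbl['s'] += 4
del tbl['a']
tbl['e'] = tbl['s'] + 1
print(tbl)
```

{'s': 5, 'p': 3, 'f': 8, 'e': 6}

tbl['p'] = tbl['a']+2 = 3 → {'a': 1, 's': 1, 'p': 3}
tbl['n'] = tbl['p']+3 = 6 → {'a': 1, 's': 1, 'p': 3, 'n': 6}
tbl['a'] = 4 → {'a': 4, 's': 1, 'p': 3, 'n': 6}
tbl['f'] = 8 → {'a': 4, 's': 1, 'p': 3, 'n': 6, 'f': 8}
del 'n' → {'a': 4, 's': 1, 'p': 3, 'f': 8}
tbl['s'] = 1+4 = 5 → {'a': 4, 's': 5, 'p': 3, 'f': 8}
del 'a' → {'s': 5, 'p': 3, 'f': 8}
tbl['e'] = tbl['s']+1 = 6 → {'s': 5, 'p': 3, 'f': 8, 'e': 6}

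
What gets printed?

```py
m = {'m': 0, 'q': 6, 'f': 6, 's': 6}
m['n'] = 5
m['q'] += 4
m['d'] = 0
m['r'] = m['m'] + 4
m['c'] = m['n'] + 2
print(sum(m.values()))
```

38

m['n'] = 5 → {'m': 0, 'q': 6, 'f': 6, 's': 6, 'n': 5}
m['q'] = 6+4 = 10 → {'m': 0, 'q': 10, 'f': 6, 's': 6, 'n': 5}
m['d'] = 0 → {'m': 0, 'q': 10, 'f': 6, 's': 6, 'n': 5, 'd': 0}
m['r'] = m['m']+4 = 4 → {'m': 0, 'q': 10, 'f': 6, 's': 6, 'n': 5, 'd': 0, 'r': 4}
m['c'] = m['n']+2 = 7 → {'m': 0, 'q': 10, 'f': 6, 's': 6, 'n': 5, 'd': 0, 'r': 4, 'c': 7}
sum of values = 38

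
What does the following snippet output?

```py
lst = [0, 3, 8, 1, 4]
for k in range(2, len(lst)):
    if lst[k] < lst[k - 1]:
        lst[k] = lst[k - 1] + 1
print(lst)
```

k=2: 8>=3, unchanged → [0, 3, 8, 1, 4]
k=3: 1<8, lst[3] = 8+1 = 9 → [0, 3, 8, 9, 4]
k=4: 4<9, lst[4] = 9+1 = 10 → [0, 3, 8, 9, 10]

[0, 3, 8, 9, 10]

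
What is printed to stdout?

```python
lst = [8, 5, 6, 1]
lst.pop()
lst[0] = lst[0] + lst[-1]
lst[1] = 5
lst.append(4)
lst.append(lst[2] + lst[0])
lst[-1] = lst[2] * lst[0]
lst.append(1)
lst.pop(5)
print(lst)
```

pop() removes 1 → [8, 5, 6]
lst[0] = lst[0]+lst[-1] = 8+6 = 14 → [14, 5, 6]
lst[1] = 5 → [14, 5, 6]
append 4 → [14, 5, 6, 4]
append lst[2]+lst[0] = 6+14 = 20 → [14, 5, 6, 4, 20]
lst[-1] = lst[2]*lst[0] = 6*14 = 84 → [14, 5, 6, 4, 84]
append 1 → [14, 5, 6, 4, 84, 1]
pop(5) removes 1 → [14, 5, 6, 4, 84]

[14, 5, 6, 4, 84]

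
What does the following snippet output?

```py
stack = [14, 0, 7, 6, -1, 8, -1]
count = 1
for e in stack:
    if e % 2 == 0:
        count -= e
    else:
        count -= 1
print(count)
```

-30

e=14: even, count = 1-14 = -13
e=0: even, count = (-13)-0 = -13
e=7: not even, count = (-13)-1 = -14
e=6: even, count = (-14)-6 = -20
e=-1: not even, count = (-20)-1 = -21
e=8: even, count = (-21)-8 = -29
e=-1: not even, count = (-29)-1 = -30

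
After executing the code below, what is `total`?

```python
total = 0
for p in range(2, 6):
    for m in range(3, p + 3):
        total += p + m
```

p=2,m=3: total = 0+5 = 5
p=2,m=4: total = 5+6 = 11
p=3,m=3: total = 11+6 = 17
p=3,m=4: total = 17+7 = 24
p=3,m=5: total = 24+8 = 32
p=4,m=3: total = 32+7 = 39
p=4,m=4: total = 39+8 = 47
p=4,m=5: total = 47+9 = 56
p=4,m=6: total = 56+10 = 66
p=5,m=3: total = 66+8 = 74
p=5,m=4: total = 74+9 = 83
p=5,m=5: total = 83+10 = 93
p=5,m=6: total = 93+11 = 104
p=5,m=7: total = 104+12 = 116

116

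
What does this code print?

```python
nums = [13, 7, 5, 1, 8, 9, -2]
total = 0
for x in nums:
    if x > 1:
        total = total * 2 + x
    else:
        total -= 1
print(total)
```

304

x=13: >1, total = 0*2+13 = 13
x=7: >1, total = 13*2+7 = 33
x=5: >1, total = 33*2+5 = 71
x=1: not >1, total = 71-1 = 70
x=8: >1, total = 70*2+8 = 148
x=9: >1, total = 148*2+9 = 305
x=-2: not >1, total = 305-1 = 304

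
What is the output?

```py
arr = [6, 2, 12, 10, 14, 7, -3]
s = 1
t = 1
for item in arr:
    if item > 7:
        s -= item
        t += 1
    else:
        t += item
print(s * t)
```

item=6: not >7; t=7
item=2: not >7; t=9
item=12: >7, s = 1-12 = -11; t=10
item=10: >7, s = (-11)-10 = -21; t=11
item=14: >7, s = (-21)-14 = -35; t=12
item=7: not >7; t=19
item=-3: not >7; t=16
s*t = (-35)*16 = -560

-560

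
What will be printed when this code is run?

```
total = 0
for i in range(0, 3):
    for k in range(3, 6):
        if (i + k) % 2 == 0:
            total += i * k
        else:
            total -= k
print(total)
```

i=0,k=3: odd sum, total = 0-3 = -3
i=0,k=4: even sum, total = (-3)+0 = -3
i=0,k=5: odd sum, total = (-3)-5 = -8
i=1,k=3: even sum, total = (-8)+3 = -5
i=1,k=4: odd sum, total = (-5)-4 = -9
i=1,k=5: even sum, total = (-9)+5 = -4
i=2,k=3: odd sum, total = (-4)-3 = -7
i=2,k=4: even sum, total = (-7)+8 = 1
i=2,k=5: odd sum, total = 1-5 = -4

-4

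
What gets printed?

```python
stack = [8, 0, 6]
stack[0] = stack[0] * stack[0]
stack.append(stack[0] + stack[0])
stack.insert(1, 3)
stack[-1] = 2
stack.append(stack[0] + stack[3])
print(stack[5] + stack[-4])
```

70

stack[0] = stack[0]*stack[0] = 8*8 = 64 → [64, 0, 6]
append stack[0]+stack[0] = 64+64 = 128 → [64, 0, 6, 128]
insert 3 at 1 → [64, 3, 0, 6, 128]
stack[-1] = 2 → [64, 3, 0, 6, 2]
append stack[0]+stack[3] = 64+6 = 70 → [64, 3, 0, 6, 2, 70]
stack[5]+stack[-4] = 70+0 = 70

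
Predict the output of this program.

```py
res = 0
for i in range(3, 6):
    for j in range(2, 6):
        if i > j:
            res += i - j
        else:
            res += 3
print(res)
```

i=3,j=2: 3>2, res = 0+1 = 1
i=3,j=3: not 3>3, res = 1+3 = 4
i=3,j=4: not 3>4, res = 4+3 = 7
i=3,j=5: not 3>5, res = 7+3 = 10
i=4,j=2: 4>2, res = 10+2 = 12
i=4,j=3: 4>3, res = 12+1 = 13
i=4,j=4: not 4>4, res = 13+3 = 16
i=4,j=5: not 4>5, res = 16+3 = 19
i=5,j=2: 5>2, res = 19+3 = 22
i=5,j=3: 5>3, res = 22+2 = 24
i=5,j=4: 5>4, res = 24+1 = 25
i=5,j=5: not 5>5, res = 25+3 = 28

28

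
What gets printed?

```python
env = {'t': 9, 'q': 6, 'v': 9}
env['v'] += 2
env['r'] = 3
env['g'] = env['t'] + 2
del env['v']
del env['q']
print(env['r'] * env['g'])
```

33

env['v'] = 9+2 = 11 → {'t': 9, 'q': 6, 'v': 11}
env['r'] = 3 → {'t': 9, 'q': 6, 'v': 11, 'r': 3}
env['g'] = env['t']+2 = 11 → {'t': 9, 'q': 6, 'v': 11, 'r': 3, 'g': 11}
del 'v' → {'t': 9, 'q': 6, 'r': 3, 'g': 11}
del 'q' → {'t': 9, 'r': 3, 'g': 11}
env['r']*env['g'] = 3*11 = 33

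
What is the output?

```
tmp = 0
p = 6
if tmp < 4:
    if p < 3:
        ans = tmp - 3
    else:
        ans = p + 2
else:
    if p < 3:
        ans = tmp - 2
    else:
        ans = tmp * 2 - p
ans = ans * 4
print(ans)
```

tmp=0, p=6
tmp < 4 is True; p < 3 is False
→ ans = p + 2 = 8
ans = 8*4 = 32

32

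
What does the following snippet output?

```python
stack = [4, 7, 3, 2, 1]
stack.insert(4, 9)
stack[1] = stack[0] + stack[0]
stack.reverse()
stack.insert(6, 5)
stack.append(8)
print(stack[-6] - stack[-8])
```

1

insert 9 at 4 → [4, 7, 3, 2, 9, 1]
stack[1] = stack[0]+stack[0] = 4+4 = 8 → [4, 8, 3, 2, 9, 1]
reverse → [1, 9, 2, 3, 8, 4]
insert 5 at 6 → [1, 9, 2, 3, 8, 4, 5]
append 8 → [1, 9, 2, 3, 8, 4, 5, 8]
stack[-6]-stack[-8] = 2-1 = 1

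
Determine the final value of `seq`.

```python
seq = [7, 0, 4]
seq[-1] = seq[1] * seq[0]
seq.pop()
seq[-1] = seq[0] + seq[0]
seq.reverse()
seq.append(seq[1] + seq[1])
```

[14, 7, 14]

seq[-1] = seq[1]*seq[0] = 0*7 = 0 → [7, 0, 0]
pop() removes 0 → [7, 0]
seq[-1] = seq[0]+seq[0] = 7+7 = 14 → [7, 14]
reverse → [14, 7]
append seq[1]+seq[1] = 7+7 = 14 → [14, 7, 14]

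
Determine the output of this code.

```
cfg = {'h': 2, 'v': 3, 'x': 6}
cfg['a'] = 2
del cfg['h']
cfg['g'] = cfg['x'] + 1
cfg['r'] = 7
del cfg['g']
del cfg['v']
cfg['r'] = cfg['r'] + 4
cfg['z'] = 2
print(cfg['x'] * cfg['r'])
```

66

cfg['a'] = 2 → {'h': 2, 'v': 3, 'x': 6, 'a': 2}
del 'h' → {'v': 3, 'x': 6, 'a': 2}
cfg['g'] = cfg['x']+1 = 7 → {'v': 3, 'x': 6, 'a': 2, 'g': 7}
cfg['r'] = 7 → {'v': 3, 'x': 6, 'a': 2, 'g': 7, 'r': 7}
del 'g' → {'v': 3, 'x': 6, 'a': 2, 'r': 7}
del 'v' → {'x': 6, 'a': 2, 'r': 7}
cfg['r'] = cfg['r']+4 = 11 → {'x': 6, 'a': 2, 'r': 11}
cfg['z'] = 2 → {'x': 6, 'a': 2, 'r': 11, 'z': 2}
cfg['x']*cfg['r'] = 6*11 = 66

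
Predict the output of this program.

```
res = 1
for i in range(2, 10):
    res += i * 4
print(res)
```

i=2: res = 1+2*4 = 9
i=3: res = 9+3*4 = 21
i=4: res = 21+4*4 = 37
i=5: res = 37+5*4 = 57
i=6: res = 57+6*4 = 81
i=7: res = 81+7*4 = 109
i=8: res = 109+8*4 = 141
i=9: res = 141+9*4 = 177

177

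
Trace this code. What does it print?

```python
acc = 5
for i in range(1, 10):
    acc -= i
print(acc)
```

i=1: acc = 5-1 = 4
i=2: acc = 4-2 = 2
i=3: acc = 2-3 = -1
i=4: acc = (-1)-4 = -5
i=5: acc = (-5)-5 = -10
i=6: acc = (-10)-6 = -16
i=7: acc = (-16)-7 = -23
i=8: acc = (-23)-8 = -31
i=9: acc = (-31)-9 = -40

-40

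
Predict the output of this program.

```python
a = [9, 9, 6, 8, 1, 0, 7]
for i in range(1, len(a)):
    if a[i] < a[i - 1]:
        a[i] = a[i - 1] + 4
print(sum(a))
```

i=1: 9>=9, unchanged → [9, 9, 6, 8, 1, 0, 7]
i=2: 6<9, a[2] = 9+4 = 13 → [9, 9, 13, 8, 1, 0, 7]
i=3: 8<13, a[3] = 13+4 = 17 → [9, 9, 13, 17, 1, 0, 7]
i=4: 1<17, a[4] = 17+4 = 21 → [9, 9, 13, 17, 21, 0, 7]
i=5: 0<21, a[5] = 21+4 = 25 → [9, 9, 13, 17, 21, 25, 7]
i=6: 7<25, a[6] = 25+4 = 29 → [9, 9, 13, 17, 21, 25, 29]
sum = 123

123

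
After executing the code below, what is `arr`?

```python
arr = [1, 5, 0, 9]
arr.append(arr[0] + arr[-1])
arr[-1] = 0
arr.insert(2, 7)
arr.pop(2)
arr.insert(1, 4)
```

[1, 4, 5, 0, 9, 0]

append arr[0]+arr[-1] = 1+9 = 10 → [1, 5, 0, 9, 10]
arr[-1] = 0 → [1, 5, 0, 9, 0]
insert 7 at 2 → [1, 5, 7, 0, 9, 0]
pop(2) removes 7 → [1, 5, 0, 9, 0]
insert 4 at 1 → [1, 4, 5, 0, 9, 0]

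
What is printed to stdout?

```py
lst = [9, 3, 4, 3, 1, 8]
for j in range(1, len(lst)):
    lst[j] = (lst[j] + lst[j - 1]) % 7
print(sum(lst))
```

27

j=1: lst[1] = (3+9)%7 = 5 → [9, 5, 4, 3, 1, 8]
j=2: lst[2] = (4+5)%7 = 2 → [9, 5, 2, 3, 1, 8]
j=3: lst[3] = (3+2)%7 = 5 → [9, 5, 2, 5, 1, 8]
j=4: lst[4] = (1+5)%7 = 6 → [9, 5, 2, 5, 6, 8]
j=5: lst[5] = (8+6)%7 = 0 → [9, 5, 2, 5, 6, 0]
sum = 27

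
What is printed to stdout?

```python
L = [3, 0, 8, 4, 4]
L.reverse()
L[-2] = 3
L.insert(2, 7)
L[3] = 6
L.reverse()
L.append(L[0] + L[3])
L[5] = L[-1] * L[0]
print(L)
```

[3, 3, 6, 7, 4, 30, 10]

reverse → [4, 4, 8, 0, 3]
L[-2] = 3 → [4, 4, 8, 3, 3]
insert 7 at 2 → [4, 4, 7, 8, 3, 3]
L[3] = 6 → [4, 4, 7, 6, 3, 3]
reverse → [3, 3, 6, 7, 4, 4]
append L[0]+L[3] = 3+7 = 10 → [3, 3, 6, 7, 4, 4, 10]
L[5] = L[-1]*L[0] = 10*3 = 30 → [3, 3, 6, 7, 4, 30, 10]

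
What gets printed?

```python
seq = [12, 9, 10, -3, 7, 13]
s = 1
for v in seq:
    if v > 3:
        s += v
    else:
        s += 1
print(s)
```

v=12: >3, s = 1+12 = 13
v=9: >3, s = 13+9 = 22
v=10: >3, s = 22+10 = 32
v=-3: not >3, s = 32+1 = 33
v=7: >3, s = 33+7 = 40
v=13: >3, s = 40+13 = 53

53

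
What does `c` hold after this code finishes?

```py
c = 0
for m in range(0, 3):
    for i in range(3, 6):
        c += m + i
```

m=0,i=3: c = 0+3 = 3
m=0,i=4: c = 3+4 = 7
m=0,i=5: c = 7+5 = 12
m=1,i=3: c = 12+4 = 16
m=1,i=4: c = 16+5 = 21
m=1,i=5: c = 21+6 = 27
m=2,i=3: c = 27+5 = 32
m=2,i=4: c = 32+6 = 38
m=2,i=5: c = 38+7 = 45

45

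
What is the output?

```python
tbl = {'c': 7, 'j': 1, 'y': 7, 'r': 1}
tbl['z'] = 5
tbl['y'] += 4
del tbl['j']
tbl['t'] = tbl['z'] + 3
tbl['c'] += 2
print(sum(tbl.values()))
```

tbl['z'] = 5 → {'c': 7, 'j': 1, 'y': 7, 'r': 1, 'z': 5}
tbl['y'] = 7+4 = 11 → {'c': 7, 'j': 1, 'y': 11, 'r': 1, 'z': 5}
del 'j' → {'c': 7, 'y': 11, 'r': 1, 'z': 5}
tbl['t'] = tbl['z']+3 = 8 → {'c': 7, 'y': 11, 'r': 1, 'z': 5, 't': 8}
tbl['c'] = 7+2 = 9 → {'c': 9, 'y': 11, 'r': 1, 'z': 5, 't': 8}
sum of values = 34

34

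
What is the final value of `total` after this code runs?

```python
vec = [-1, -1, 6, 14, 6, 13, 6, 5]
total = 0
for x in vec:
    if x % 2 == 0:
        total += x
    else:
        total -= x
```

16

x=-1: not even, total = 0-(-1) = 1
x=-1: not even, total = 1-(-1) = 2
x=6: even, total = 2+6 = 8
x=14: even, total = 8+14 = 22
x=6: even, total = 22+6 = 28
x=13: not even, total = 28-13 = 15
x=6: even, total = 15+6 = 21
x=5: not even, total = 21-5 = 16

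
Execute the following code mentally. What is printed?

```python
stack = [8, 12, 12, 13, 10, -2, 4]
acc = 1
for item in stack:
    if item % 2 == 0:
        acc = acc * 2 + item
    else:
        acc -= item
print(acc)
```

item=8: even, acc = 1*2+8 = 10
item=12: even, acc = 10*2+12 = 32
item=12: even, acc = 32*2+12 = 76
item=13: not even, acc = 76-13 = 63
item=10: even, acc = 63*2+10 = 136
item=-2: even, acc = 136*2+(-2) = 270
item=4: even, acc = 270*2+4 = 544

544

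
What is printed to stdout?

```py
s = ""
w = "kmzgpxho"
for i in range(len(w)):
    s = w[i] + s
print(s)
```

ohxpgzmk

i=0: prepend 'k' → 'k'
i=1: prepend 'm' → 'mk'
i=2: prepend 'z' → 'zmk'
i=3: prepend 'g' → 'gzmk'
i=4: prepend 'p' → 'pgzmk'
i=5: prepend 'x' → 'xpgzmk'
i=6: prepend 'h' → 'hxpgzmk'
i=7: prepend 'o' → 'ohxpgzmk'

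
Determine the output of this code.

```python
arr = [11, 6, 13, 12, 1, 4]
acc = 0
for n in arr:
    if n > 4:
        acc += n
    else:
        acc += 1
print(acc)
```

n=11: >4, acc = 0+11 = 11
n=6: >4, acc = 11+6 = 17
n=13: >4, acc = 17+13 = 30
n=12: >4, acc = 30+12 = 42
n=1: not >4, acc = 42+1 = 43
n=4: not >4, acc = 43+1 = 44

44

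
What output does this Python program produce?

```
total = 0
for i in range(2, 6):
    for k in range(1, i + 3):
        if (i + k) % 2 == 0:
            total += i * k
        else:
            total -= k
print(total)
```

136

i=2,k=1: odd sum, total = 0-1 = -1
i=2,k=2: even sum, total = (-1)+4 = 3
i=2,k=3: odd sum, total = 3-3 = 0
i=2,k=4: even sum, total = 0+8 = 8
i=3,k=1: even sum, total = 8+3 = 11
i=3,k=2: odd sum, total = 11-2 = 9
i=3,k=3: even sum, total = 9+9 = 18
i=3,k=4: odd sum, total = 18-4 = 14
i=3,k=5: even sum, total = 14+15 = 29
i=4,k=1: odd sum, total = 29-1 = 28
i=4,k=2: even sum, total = 28+8 = 36
i=4,k=3: odd sum, total = 36-3 = 33
i=4,k=4: even sum, total = 33+16 = 49
i=4,k=5: odd sum, total = 49-5 = 44
i=4,k=6: even sum, total = 44+24 = 68
i=5,k=1: even sum, total = 68+5 = 73
i=5,k=2: odd sum, total = 73-2 = 71
i=5,k=3: even sum, total = 71+15 = 86
i=5,k=4: odd sum, total = 86-4 = 82
i=5,k=5: even sum, total = 82+25 = 107
i=5,k=6: odd sum, total = 107-6 = 101
i=5,k=7: even sum, total = 101+35 = 136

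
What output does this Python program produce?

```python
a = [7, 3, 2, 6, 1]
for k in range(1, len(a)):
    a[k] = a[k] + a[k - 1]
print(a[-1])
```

19

k=1: a[1] = 3+7 = 10 → [7, 10, 2, 6, 1]
k=2: a[2] = 2+10 = 12 → [7, 10, 12, 6, 1]
k=3: a[3] = 6+12 = 18 → [7, 10, 12, 18, 1]
k=4: a[4] = 1+18 = 19 → [7, 10, 12, 18, 19]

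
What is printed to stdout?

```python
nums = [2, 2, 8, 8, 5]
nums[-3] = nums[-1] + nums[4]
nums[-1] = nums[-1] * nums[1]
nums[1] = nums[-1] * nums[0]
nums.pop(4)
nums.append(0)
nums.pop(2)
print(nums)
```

nums[-3] = nums[-1]+nums[4] = 5+5 = 10 → [2, 2, 10, 8, 5]
nums[-1] = nums[-1]*nums[1] = 5*2 = 10 → [2, 2, 10, 8, 10]
nums[1] = nums[-1]*nums[0] = 10*2 = 20 → [2, 20, 10, 8, 10]
pop(4) removes 10 → [2, 20, 10, 8]
append 0 → [2, 20, 10, 8, 0]
pop(2) removes 10 → [2, 20, 8, 0]

[2, 20, 8, 0]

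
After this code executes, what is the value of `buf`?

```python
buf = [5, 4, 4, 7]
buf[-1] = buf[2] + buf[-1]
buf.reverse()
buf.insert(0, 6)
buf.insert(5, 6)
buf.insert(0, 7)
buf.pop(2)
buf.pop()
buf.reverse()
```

buf[-1] = buf[2]+buf[-1] = 4+7 = 11 → [5, 4, 4, 11]
reverse → [11, 4, 4, 5]
insert 6 at 0 → [6, 11, 4, 4, 5]
insert 6 at 5 → [6, 11, 4, 4, 5, 6]
insert 7 at 0 → [7, 6, 11, 4, 4, 5, 6]
pop(2) removes 11 → [7, 6, 4, 4, 5, 6]
pop() removes 6 → [7, 6, 4, 4, 5]
reverse → [5, 4, 4, 6, 7]

[5, 4, 4, 6, 7]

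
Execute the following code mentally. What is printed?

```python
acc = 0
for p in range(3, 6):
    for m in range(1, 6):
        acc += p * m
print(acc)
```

180

p=3,m=1: acc = 0+3 = 3
p=3,m=2: acc = 3+6 = 9
p=3,m=3: acc = 9+9 = 18
p=3,m=4: acc = 18+12 = 30
p=3,m=5: acc = 30+15 = 45
p=4,m=1: acc = 45+4 = 49
p=4,m=2: acc = 49+8 = 57
p=4,m=3: acc = 57+12 = 69
p=4,m=4: acc = 69+16 = 85
p=4,m=5: acc = 85+20 = 105
p=5,m=1: acc = 105+5 = 110
p=5,m=2: acc = 110+10 = 120
p=5,m=3: acc = 120+15 = 135
p=5,m=4: acc = 135+20 = 155
p=5,m=5: acc = 155+25 = 180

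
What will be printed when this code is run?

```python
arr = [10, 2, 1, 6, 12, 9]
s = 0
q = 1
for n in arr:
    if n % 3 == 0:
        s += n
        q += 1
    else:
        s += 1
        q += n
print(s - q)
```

n=10: not %3==0, s = 0+1 = 1; q=11
n=2: not %3==0, s = 1+1 = 2; q=13
n=1: not %3==0, s = 2+1 = 3; q=14
n=6: %3==0, s = 3+6 = 9; q=15
n=12: %3==0, s = 9+12 = 21; q=16
n=9: %3==0, s = 21+9 = 30; q=17
s-q = 30-17 = 13

13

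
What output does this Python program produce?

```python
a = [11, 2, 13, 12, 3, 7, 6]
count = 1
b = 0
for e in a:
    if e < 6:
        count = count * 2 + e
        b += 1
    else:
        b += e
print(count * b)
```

561

e=11: not <6; b=11
e=2: <6, count = 1*2+2 = 4; b=12
e=13: not <6; b=25
e=12: not <6; b=37
e=3: <6, count = 4*2+3 = 11; b=38
e=7: not <6; b=45
e=6: not <6; b=51
count*b = 11*51 = 561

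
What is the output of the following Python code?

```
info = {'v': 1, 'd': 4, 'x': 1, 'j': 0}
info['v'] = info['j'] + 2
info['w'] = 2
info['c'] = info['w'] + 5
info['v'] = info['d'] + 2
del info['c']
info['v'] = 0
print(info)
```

info['v'] = info['j']+2 = 2 → {'v': 2, 'd': 4, 'x': 1, 'j': 0}
info['w'] = 2 → {'v': 2, 'd': 4, 'x': 1, 'j': 0, 'w': 2}
info['c'] = info['w']+5 = 7 → {'v': 2, 'd': 4, 'x': 1, 'j': 0, 'w': 2, 'c': 7}
info['v'] = info['d']+2 = 6 → {'v': 6, 'd': 4, 'x': 1, 'j': 0, 'w': 2, 'c': 7}
del 'c' → {'v': 6, 'd': 4, 'x': 1, 'j': 0, 'w': 2}
info['v'] = 0 → {'v': 0, 'd': 4, 'x': 1, 'j': 0, 'w': 2}

{'v': 0, 'd': 4, 'x': 1, 'j': 0, 'w': 2}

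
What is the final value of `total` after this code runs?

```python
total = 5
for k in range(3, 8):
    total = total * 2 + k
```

279

k=3: total = 5*2+3 = 13
k=4: total = 13*2+4 = 30
k=5: total = 30*2+5 = 65
k=6: total = 65*2+6 = 136
k=7: total = 136*2+7 = 279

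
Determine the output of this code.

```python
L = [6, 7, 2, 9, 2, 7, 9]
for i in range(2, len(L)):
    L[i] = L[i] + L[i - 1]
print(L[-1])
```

i=2: L[2] = 2+7 = 9 → [6, 7, 9, 9, 2, 7, 9]
i=3: L[3] = 9+9 = 18 → [6, 7, 9, 18, 2, 7, 9]
i=4: L[4] = 2+18 = 20 → [6, 7, 9, 18, 20, 7, 9]
i=5: L[5] = 7+20 = 27 → [6, 7, 9, 18, 20, 27, 9]
i=6: L[6] = 9+27 = 36 → [6, 7, 9, 18, 20, 27, 36]

36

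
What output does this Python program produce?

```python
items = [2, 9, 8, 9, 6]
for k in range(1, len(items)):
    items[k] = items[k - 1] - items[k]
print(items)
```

k=1: items[1] = 2-9 = -7 → [2, -7, 8, 9, 6]
k=2: items[2] = (-7)-8 = -15 → [2, -7, -15, 9, 6]
k=3: items[3] = (-15)-9 = -24 → [2, -7, -15, -24, 6]
k=4: items[4] = (-24)-6 = -30 → [2, -7, -15, -24, -30]

[2, -7, -15, -24, -30]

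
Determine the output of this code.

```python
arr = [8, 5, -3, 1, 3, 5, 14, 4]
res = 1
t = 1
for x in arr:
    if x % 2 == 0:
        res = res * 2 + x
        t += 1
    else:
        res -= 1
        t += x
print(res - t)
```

37

x=8: even, res = 1*2+8 = 10; t=2
x=5: not even, res = 10-1 = 9; t=7
x=-3: not even, res = 9-1 = 8; t=4
x=1: not even, res = 8-1 = 7; t=5
x=3: not even, res = 7-1 = 6; t=8
x=5: not even, res = 6-1 = 5; t=13
x=14: even, res = 5*2+14 = 24; t=14
x=4: even, res = 24*2+4 = 52; t=15
res-t = 52-15 = 37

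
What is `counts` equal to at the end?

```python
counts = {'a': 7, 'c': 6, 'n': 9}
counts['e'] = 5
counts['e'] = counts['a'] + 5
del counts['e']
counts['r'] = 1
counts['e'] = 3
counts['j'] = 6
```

{'a': 7, 'c': 6, 'n': 9, 'r': 1, 'e': 3, 'j': 6}

counts['e'] = 5 → {'a': 7, 'c': 6, 'n': 9, 'e': 5}
counts['e'] = counts['a']+5 = 12 → {'a': 7, 'c': 6, 'n': 9, 'e': 12}
del 'e' → {'a': 7, 'c': 6, 'n': 9}
counts['r'] = 1 → {'a': 7, 'c': 6, 'n': 9, 'r': 1}
counts['e'] = 3 → {'a': 7, 'c': 6, 'n': 9, 'r': 1, 'e': 3}
counts['j'] = 6 → {'a': 7, 'c': 6, 'n': 9, 'r': 1, 'e': 3, 'j': 6}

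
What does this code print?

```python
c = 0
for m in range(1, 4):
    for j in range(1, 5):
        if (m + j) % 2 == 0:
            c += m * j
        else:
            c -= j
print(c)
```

m=1,j=1: even sum, c = 0+1 = 1
m=1,j=2: odd sum, c = 1-2 = -1
m=1,j=3: even sum, c = (-1)+3 = 2
m=1,j=4: odd sum, c = 2-4 = -2
m=2,j=1: odd sum, c = (-2)-1 = -3
m=2,j=2: even sum, c = (-3)+4 = 1
m=2,j=3: odd sum, c = 1-3 = -2
m=2,j=4: even sum, c = (-2)+8 = 6
m=3,j=1: even sum, c = 6+3 = 9
m=3,j=2: odd sum, c = 9-2 = 7
m=3,j=3: even sum, c = 7+9 = 16
m=3,j=4: odd sum, c = 16-4 = 12

12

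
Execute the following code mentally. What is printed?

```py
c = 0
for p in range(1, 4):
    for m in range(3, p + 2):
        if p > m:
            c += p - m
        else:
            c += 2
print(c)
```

p=2,m=3: not 2>3, c = 0+2 = 2
p=3,m=3: not 3>3, c = 2+2 = 4
p=3,m=4: not 3>4, c = 4+2 = 6

6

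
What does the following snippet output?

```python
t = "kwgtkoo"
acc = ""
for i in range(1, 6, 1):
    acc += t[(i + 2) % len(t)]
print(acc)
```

tkook

i=1: add t[3]='t' → 't'
i=2: add t[4]='k' → 'tk'
i=3: add t[5]='o' → 'tko'
i=4: add t[6]='o' → 'tkoo'
i=5: add t[0]='k' → 'tkook'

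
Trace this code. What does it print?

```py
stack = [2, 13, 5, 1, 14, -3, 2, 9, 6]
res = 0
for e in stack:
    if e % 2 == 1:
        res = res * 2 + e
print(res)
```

255

e=2: not odd
e=13: odd, res = 0*2+13 = 13
e=5: odd, res = 13*2+5 = 31
e=1: odd, res = 31*2+1 = 63
e=14: not odd
e=-3: odd, res = 63*2+(-3) = 123
e=2: not odd
e=9: odd, res = 123*2+9 = 255
e=6: not odd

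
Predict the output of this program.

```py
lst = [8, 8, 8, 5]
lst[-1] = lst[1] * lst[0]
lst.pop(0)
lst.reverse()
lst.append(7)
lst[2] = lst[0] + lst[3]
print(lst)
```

lst[-1] = lst[1]*lst[0] = 8*8 = 64 → [8, 8, 8, 64]
pop(0) removes 8 → [8, 8, 64]
reverse → [64, 8, 8]
append 7 → [64, 8, 8, 7]
lst[2] = lst[0]+lst[3] = 64+7 = 71 → [64, 8, 71, 7]

[64, 8, 71, 7]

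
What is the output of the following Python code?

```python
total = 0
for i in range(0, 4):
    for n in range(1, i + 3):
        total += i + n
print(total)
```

60

i=0,n=1: total = 0+1 = 1
i=0,n=2: total = 1+2 = 3
i=1,n=1: total = 3+2 = 5
i=1,n=2: total = 5+3 = 8
i=1,n=3: total = 8+4 = 12
i=2,n=1: total = 12+3 = 15
i=2,n=2: total = 15+4 = 19
i=2,n=3: total = 19+5 = 24
i=2,n=4: total = 24+6 = 30
i=3,n=1: total = 30+4 = 34
i=3,n=2: total = 34+5 = 39
i=3,n=3: total = 39+6 = 45
i=3,n=4: total = 45+7 = 52
i=3,n=5: total = 52+8 = 60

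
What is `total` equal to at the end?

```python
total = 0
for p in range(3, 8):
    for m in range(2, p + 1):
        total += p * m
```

p=3,m=2: total = 0+6 = 6
p=3,m=3: total = 6+9 = 15
p=4,m=2: total = 15+8 = 23
p=4,m=3: total = 23+12 = 35
p=4,m=4: total = 35+16 = 51
p=5,m=2: total = 51+10 = 61
p=5,m=3: total = 61+15 = 76
p=5,m=4: total = 76+20 = 96
p=5,m=5: total = 96+25 = 121
p=6,m=2: total = 121+12 = 133
p=6,m=3: total = 133+18 = 151
p=6,m=4: total = 151+24 = 175
p=6,m=5: total = 175+30 = 205
p=6,m=6: total = 205+36 = 241
p=7,m=2: total = 241+14 = 255
p=7,m=3: total = 255+21 = 276
p=7,m=4: total = 276+28 = 304
p=7,m=5: total = 304+35 = 339
p=7,m=6: total = 339+42 = 381
p=7,m=7: total = 381+49 = 430

430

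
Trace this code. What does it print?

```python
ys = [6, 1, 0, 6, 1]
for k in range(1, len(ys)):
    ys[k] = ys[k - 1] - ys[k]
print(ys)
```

k=1: ys[1] = 6-1 = 5 → [6, 5, 0, 6, 1]
k=2: ys[2] = 5-0 = 5 → [6, 5, 5, 6, 1]
k=3: ys[3] = 5-6 = -1 → [6, 5, 5, -1, 1]
k=4: ys[4] = (-1)-1 = -2 → [6, 5, 5, -1, -2]

[6, 5, 5, -1, -2]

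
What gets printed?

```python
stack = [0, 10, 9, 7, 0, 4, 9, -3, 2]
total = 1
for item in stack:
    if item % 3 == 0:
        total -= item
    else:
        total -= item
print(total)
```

-37

item=0: %3==0, total = 1-0 = 1
item=10: not %3==0, total = 1-10 = -9
item=9: %3==0, total = (-9)-9 = -18
item=7: not %3==0, total = (-18)-7 = -25
item=0: %3==0, total = (-25)-0 = -25
item=4: not %3==0, total = (-25)-4 = -29
item=9: %3==0, total = (-29)-9 = -38
item=-3: %3==0, total = (-38)-(-3) = -35
item=2: not %3==0, total = (-35)-2 = -37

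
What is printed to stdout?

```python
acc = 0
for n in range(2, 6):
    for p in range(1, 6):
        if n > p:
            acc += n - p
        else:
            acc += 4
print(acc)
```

n=2,p=1: 2>1, acc = 0+1 = 1
n=2,p=2: not 2>2, acc = 1+4 = 5
n=2,p=3: not 2>3, acc = 5+4 = 9
n=2,p=4: not 2>4, acc = 9+4 = 13
n=2,p=5: not 2>5, acc = 13+4 = 17
n=3,p=1: 3>1, acc = 17+2 = 19
n=3,p=2: 3>2, acc = 19+1 = 20
n=3,p=3: not 3>3, acc = 20+4 = 24
n=3,p=4: not 3>4, acc = 24+4 = 28
n=3,p=5: not 3>5, acc = 28+4 = 32
n=4,p=1: 4>1, acc = 32+3 = 35
n=4,p=2: 4>2, acc = 35+2 = 37
n=4,p=3: 4>3, acc = 37+1 = 38
n=4,p=4: not 4>4, acc = 38+4 = 42
n=4,p=5: not 4>5, acc = 42+4 = 46
n=5,p=1: 5>1, acc = 46+4 = 50
n=5,p=2: 5>2, acc = 50+3 = 53
n=5,p=3: 5>3, acc = 53+2 = 55
n=5,p=4: 5>4, acc = 55+1 = 56
n=5,p=5: not 5>5, acc = 56+4 = 60

60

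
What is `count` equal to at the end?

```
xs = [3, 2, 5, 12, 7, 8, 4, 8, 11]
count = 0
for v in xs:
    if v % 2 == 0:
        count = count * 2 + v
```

v=3: not even
v=2: even, count = 0*2+2 = 2
v=5: not even
v=12: even, count = 2*2+12 = 16
v=7: not even
v=8: even, count = 16*2+8 = 40
v=4: even, count = 40*2+4 = 84
v=8: even, count = 84*2+8 = 176
v=11: not even

176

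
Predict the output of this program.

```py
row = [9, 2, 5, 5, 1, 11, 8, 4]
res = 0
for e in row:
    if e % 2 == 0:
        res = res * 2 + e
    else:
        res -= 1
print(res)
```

e=9: not even, res = 0-1 = -1
e=2: even, res = (-1)*2+2 = 0
e=5: not even, res = 0-1 = -1
e=5: not even, res = (-1)-1 = -2
e=1: not even, res = (-2)-1 = -3
e=11: not even, res = (-3)-1 = -4
e=8: even, res = (-4)*2+8 = 0
e=4: even, res = 0*2+4 = 4

4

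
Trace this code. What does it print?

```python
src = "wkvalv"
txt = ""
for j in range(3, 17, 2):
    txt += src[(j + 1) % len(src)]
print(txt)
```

j=3: add src[4]='l' → 'l'
j=5: add src[0]='w' → 'lw'
j=7: add src[2]='v' → 'lwv'
j=9: add src[4]='l' → 'lwvl'
j=11: add src[0]='w' → 'lwvlw'
j=13: add src[2]='v' → 'lwvlwv'
j=15: add src[4]='l' → 'lwvlwvl'

lwvlwvl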